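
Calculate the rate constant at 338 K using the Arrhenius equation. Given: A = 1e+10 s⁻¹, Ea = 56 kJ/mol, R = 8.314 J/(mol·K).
2.22e+01 s⁻¹

k = A·exp(-Ea/(R·T)) = 1e+10·exp(-56000/(8.314·338)) = 1e+10·exp(-19.9279) = 1e+10·2.2153e-09 = 2.22e+01 s⁻¹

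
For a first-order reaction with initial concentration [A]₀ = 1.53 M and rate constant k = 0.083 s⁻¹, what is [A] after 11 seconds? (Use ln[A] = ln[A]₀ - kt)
0.6140 M

ln[A] = ln[A]₀ - k·t = ln(1.53) - (0.083)·(11) = 0.4253 - 0.9130 = -0.4877
[A] = e^(-0.4877) = 0.6140 M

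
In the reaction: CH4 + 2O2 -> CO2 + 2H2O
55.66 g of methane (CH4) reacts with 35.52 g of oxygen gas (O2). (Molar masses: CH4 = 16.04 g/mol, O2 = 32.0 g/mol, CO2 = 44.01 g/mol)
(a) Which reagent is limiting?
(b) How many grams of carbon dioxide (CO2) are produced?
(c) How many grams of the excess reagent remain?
(a) O2, (b) 24.43 g, (c) 46.76 g

Moles of CH4 = 55.66 g ÷ 16.04 g/mol = 3.47007 mol
Moles of O2 = 35.52 g ÷ 32.0 g/mol = 1.11 mol
Moles ÷ coefficient: CH4: 3.47007/1 = 3.47, O2: 1.11/2 = 0.555
(a) O2 has the smaller value, so O2 is the limiting reagent.
(b) Moles of CO2 = 1.11 mol O2 × (1/2) = 0.555 mol; mass = 0.555 mol × 44.01 g/mol = 24.43 g
(c) CH4 consumed = 1.11 × (1/2) = 0.555 mol; remaining = 3.47007 − 0.555 = 2.91507 mol; mass = 2.91507 mol × 16.04 g/mol = 46.76 g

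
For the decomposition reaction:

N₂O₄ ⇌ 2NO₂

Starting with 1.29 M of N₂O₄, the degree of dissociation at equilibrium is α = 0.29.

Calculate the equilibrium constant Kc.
K_c = 0.6112

x = α·[A]₀ = 0.29 × 1.29 = 0.3741 M dissociated.
At eq: [N₂O₄] = 1.29 − 0.3741 = 0.9159 M; [NO₂] = 2x = 0.7482 M.
Kc = [NO₂]²/[N₂O₄] = (0.7482)²/0.9159 = 0.6112.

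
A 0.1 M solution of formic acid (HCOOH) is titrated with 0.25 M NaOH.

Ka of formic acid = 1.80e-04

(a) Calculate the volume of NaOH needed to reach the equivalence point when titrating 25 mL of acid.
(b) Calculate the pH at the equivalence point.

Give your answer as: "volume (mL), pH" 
V = 10.0 mL, pH = 8.30

(a) At equivalence: moles acid = moles base.
moles acid = 0.1 × 0.025 = 0.0025 mol; V_NaOH = 0.0025/0.25 = 0.01 L = 10.0 mL.
(b) At equivalence, all acid → conjugate base A⁻ at [A⁻] = 0.0025/0.035 = 0.07143 M.
Kb = Kw/Ka = 1.0e-14/1.80e-04 = 5.556e-11; [OH⁻] = √(Kb·[A⁻]) = 1.992e-06; pOH = 5.70; pH = 14 − pOH = 8.30.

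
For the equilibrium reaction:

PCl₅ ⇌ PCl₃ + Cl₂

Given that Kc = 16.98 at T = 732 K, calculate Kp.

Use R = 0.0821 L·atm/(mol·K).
K_p = 1.02e+03

Δn = (moles gaseous products) − (moles gaseous reactants) = 1
T = 732 K; RT = 0.0821 × 732 = 60.0972
Kp = Kc·(RT)^Δn = 16.98 × (60.0972)^1 = 16.98 × 60.0972 = 1.02e+03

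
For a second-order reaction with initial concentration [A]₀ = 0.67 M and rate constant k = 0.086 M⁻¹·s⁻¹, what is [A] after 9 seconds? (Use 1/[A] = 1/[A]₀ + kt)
0.4412 M

1/[A] = 1/[A]₀ + k·t = 1/0.67 + (0.086)·(9) = 1.4925 + 0.7740 = 2.2665
[A] = 1/2.2665 = 0.4412 M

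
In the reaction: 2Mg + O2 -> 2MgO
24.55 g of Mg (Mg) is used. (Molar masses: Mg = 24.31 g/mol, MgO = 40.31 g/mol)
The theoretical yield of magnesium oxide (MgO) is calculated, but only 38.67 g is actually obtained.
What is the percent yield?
Moles of Mg = 24.55 g ÷ 24.31 g/mol = 1.00987 mol
Mole ratio: 2 mol MgO / 2 mol Mg
Moles of MgO = 1.00987 × (2/2) = 1.00987 mol
Theoretical yield = 1.00987 mol × 40.31 g/mol = 40.708 g
Actual yield = 38.67 g
Percent yield = (38.67 / 40.708) × 100% = 95.0%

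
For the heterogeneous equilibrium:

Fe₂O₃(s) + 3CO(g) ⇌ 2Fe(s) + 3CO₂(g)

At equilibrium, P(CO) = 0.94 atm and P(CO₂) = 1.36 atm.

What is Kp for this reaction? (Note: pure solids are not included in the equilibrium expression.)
K_p = 3.029

Solids (Fe₂O₃, Fe) are excluded.
Kp = P(CO₂)³/P(CO)³ = (1.36)³/(0.94)³ = 2.515/0.8306 = 3.029.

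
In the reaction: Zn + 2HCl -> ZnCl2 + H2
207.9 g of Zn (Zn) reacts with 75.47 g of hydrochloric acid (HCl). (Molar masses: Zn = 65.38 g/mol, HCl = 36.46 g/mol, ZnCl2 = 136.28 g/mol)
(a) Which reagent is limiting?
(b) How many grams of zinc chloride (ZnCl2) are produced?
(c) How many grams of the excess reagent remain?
(a) HCl, (b) 141 g, (c) 140.2 g

Moles of Zn = 207.9 g ÷ 65.38 g/mol = 3.17987 mol
Moles of HCl = 75.47 g ÷ 36.46 g/mol = 2.06994 mol
Moles ÷ coefficient: Zn: 3.17987/1 = 3.18, HCl: 2.06994/2 = 1.035
(a) HCl has the smaller value, so HCl is the limiting reagent.
(b) Moles of ZnCl2 = 2.06994 mol HCl × (1/2) = 1.03497 mol; mass = 1.03497 mol × 136.28 g/mol = 141 g
(c) Zn consumed = 2.06994 × (1/2) = 1.03497 mol; remaining = 3.17987 − 1.03497 = 2.1449 mol; mass = 2.1449 mol × 65.38 g/mol = 140.2 g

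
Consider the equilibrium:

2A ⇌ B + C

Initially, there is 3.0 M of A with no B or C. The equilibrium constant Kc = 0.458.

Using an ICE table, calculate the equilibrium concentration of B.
[B] = 0.863 M

ICE: [A] = 3.0 − 2x, [B] = [C] = x.
Kc = x²/(3.0 − 2x)² = 0.458 ⇒ √Kc = x/(3.0 − 2x).
x = √0.458·3.0/(1 + 2√0.458) = 0.67676·3.0/2.3535 = 0.86266.
[B] = x = 0.863 M.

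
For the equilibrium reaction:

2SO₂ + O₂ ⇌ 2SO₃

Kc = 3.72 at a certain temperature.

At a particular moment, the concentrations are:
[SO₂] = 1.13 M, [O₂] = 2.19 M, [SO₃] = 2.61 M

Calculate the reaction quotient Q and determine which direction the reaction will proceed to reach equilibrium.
Q = 2.436, Q < K, reaction proceeds forward (toward products)

Q = ([SO₃]^2) / ([SO₂]^2 × [O₂])
  = ((2.61)^2) / ((1.13)^2·(2.19)) = 6.8121/2.7964 = 2.436
Since Q = 2.436 < Kc = 3.72, the reaction proceeds forward (toward products) to reach equilibrium.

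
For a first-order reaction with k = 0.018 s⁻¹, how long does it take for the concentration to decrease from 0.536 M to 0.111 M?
87.48 s

From ln[A] = ln[A]₀ - k·t: t = ln([A]₀/[A])/k = ln(0.536/0.111)/0.018 = ln(4.8288)/0.018 = 1.5746/0.018 = 87.48 s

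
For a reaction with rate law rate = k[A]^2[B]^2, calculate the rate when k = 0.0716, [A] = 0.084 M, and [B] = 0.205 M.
2.123e-05 M/s

rate = k·[A]^2·[B]^2 = 0.0716·(0.084)^2·(0.205)^2 = 0.0716·0.007056·0.042025 = 2.123e-05 M/s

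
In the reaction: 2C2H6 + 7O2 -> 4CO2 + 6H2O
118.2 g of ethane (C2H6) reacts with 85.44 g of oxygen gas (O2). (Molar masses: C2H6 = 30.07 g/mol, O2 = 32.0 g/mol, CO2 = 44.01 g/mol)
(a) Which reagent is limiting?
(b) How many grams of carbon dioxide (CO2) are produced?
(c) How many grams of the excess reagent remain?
(a) O2, (b) 67.15 g, (c) 95.26 g

Moles of C2H6 = 118.2 g ÷ 30.07 g/mol = 3.93083 mol
Moles of O2 = 85.44 g ÷ 32.0 g/mol = 2.67 mol
Moles ÷ coefficient: C2H6: 3.93083/2 = 1.965, O2: 2.67/7 = 0.3814
(a) O2 has the smaller value, so O2 is the limiting reagent.
(b) Moles of CO2 = 2.67 mol O2 × (4/7) = 1.52571 mol; mass = 1.52571 mol × 44.01 g/mol = 67.15 g
(c) C2H6 consumed = 2.67 × (2/7) = 0.762857 mol; remaining = 3.93083 − 0.762857 = 3.16797 mol; mass = 3.16797 mol × 30.07 g/mol = 95.26 g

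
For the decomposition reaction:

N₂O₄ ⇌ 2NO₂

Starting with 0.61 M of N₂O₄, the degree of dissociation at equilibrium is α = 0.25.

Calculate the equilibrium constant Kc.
K_c = 0.2033

x = α·[A]₀ = 0.25 × 0.61 = 0.1525 M dissociated.
At eq: [N₂O₄] = 0.61 − 0.1525 = 0.4575 M; [NO₂] = 2x = 0.305 M.
Kc = [NO₂]²/[N₂O₄] = (0.305)²/0.4575 = 0.2033.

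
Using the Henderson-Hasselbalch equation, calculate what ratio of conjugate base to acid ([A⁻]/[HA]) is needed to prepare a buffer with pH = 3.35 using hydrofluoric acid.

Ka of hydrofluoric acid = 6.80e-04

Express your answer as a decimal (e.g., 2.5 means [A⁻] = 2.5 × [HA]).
[A⁻]/[HA] = 1.522

pKa = −log(6.80e-04) = 3.1675. pH = pKa + log([A⁻]/[HA]). 3.35 = 3.1675 + log(ratio). log(ratio) = 3.35 − 3.1675 = 0.1825. ratio = 10^(0.1825) = 1.522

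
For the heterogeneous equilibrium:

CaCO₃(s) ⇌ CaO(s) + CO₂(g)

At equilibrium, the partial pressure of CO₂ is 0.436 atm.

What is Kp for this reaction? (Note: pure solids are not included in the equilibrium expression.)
K_p = 0.436

Solids (CaCO₃, CaO) have activity 1 and are excluded.
Kp = P(CO₂) = 0.436.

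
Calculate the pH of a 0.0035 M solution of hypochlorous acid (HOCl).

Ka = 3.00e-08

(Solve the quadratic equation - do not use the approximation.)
pH = 4.99

x² + Ka×x - Ka×C = 0. Using quadratic formula: [H⁺] = 1.0232e-05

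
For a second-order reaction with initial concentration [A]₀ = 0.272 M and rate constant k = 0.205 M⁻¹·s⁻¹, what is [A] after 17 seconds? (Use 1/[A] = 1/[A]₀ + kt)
0.1396 M

1/[A] = 1/[A]₀ + k·t = 1/0.272 + (0.205)·(17) = 3.6765 + 3.4850 = 7.1615
[A] = 1/7.1615 = 0.1396 M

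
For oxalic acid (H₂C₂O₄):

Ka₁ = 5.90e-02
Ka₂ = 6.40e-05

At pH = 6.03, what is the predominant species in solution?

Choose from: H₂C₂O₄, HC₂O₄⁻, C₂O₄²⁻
C₂O₄²⁻

pKa1 = 1.23, pKa2 = 4.19. Each pKa is the crossover between adjacent species; pH = 6.03 lies in the region where C₂O₄²⁻ predominates.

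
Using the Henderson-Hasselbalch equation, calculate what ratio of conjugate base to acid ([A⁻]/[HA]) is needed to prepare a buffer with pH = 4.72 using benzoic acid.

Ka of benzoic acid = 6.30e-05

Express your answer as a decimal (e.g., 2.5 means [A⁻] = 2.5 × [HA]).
[A⁻]/[HA] = 3.306

pKa = −log(6.30e-05) = 4.2007. pH = pKa + log([A⁻]/[HA]). 4.72 = 4.2007 + log(ratio). log(ratio) = 4.72 − 4.2007 = 0.5193. ratio = 10^(0.5193) = 3.306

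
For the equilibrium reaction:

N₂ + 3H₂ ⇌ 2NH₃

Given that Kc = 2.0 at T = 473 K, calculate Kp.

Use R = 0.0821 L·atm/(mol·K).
K_p = 0.0013

Δn = (moles gaseous products) − (moles gaseous reactants) = -2
T = 473 K; RT = 0.0821 × 473 = 38.8333
Kp = Kc·(RT)^Δn = 2.0 × (38.8333)^-2 = 2.0 × 0.000663119 = 0.0013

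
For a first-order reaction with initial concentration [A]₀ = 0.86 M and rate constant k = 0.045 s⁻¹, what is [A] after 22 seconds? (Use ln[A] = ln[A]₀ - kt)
0.3196 M

ln[A] = ln[A]₀ - k·t = ln(0.86) - (0.045)·(22) = -0.1508 - 0.9900 = -1.1408
[A] = e^(-1.1408) = 0.3196 M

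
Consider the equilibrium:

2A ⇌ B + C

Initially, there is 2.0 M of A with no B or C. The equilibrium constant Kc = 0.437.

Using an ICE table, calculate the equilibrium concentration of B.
[B] = 0.569 M

ICE: [A] = 2.0 − 2x, [B] = [C] = x.
Kc = x²/(2.0 − 2x)² = 0.437 ⇒ √Kc = x/(2.0 − 2x).
x = √0.437·2.0/(1 + 2√0.437) = 0.66106·2.0/2.3221 = 0.56936.
[B] = x = 0.569 M.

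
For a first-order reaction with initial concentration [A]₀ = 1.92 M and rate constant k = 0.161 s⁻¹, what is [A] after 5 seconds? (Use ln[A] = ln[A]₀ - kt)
0.8584 M

ln[A] = ln[A]₀ - k·t = ln(1.92) - (0.161)·(5) = 0.6523 - 0.8050 = -0.1527
[A] = e^(-0.1527) = 0.8584 M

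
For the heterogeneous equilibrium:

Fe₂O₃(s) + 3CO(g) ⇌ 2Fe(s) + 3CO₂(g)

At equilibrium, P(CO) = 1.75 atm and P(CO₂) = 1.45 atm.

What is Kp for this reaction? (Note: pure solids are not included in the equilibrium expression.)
K_p = 0.569

Solids (Fe₂O₃, Fe) are excluded.
Kp = P(CO₂)³/P(CO)³ = (1.45)³/(1.75)³ = 3.049/5.359 = 0.569.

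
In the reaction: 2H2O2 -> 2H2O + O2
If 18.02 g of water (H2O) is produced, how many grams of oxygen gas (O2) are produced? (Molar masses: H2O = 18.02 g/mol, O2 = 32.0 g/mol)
Moles of H2O = 18.02 g ÷ 18.02 g/mol = 1 mol
Mole ratio: 1 mol O2 / 2 mol H2O
Moles of O2 = 1 × (1/2) = 0.5 mol
Mass of O2 = 0.5 mol × 32.0 g/mol = 16 g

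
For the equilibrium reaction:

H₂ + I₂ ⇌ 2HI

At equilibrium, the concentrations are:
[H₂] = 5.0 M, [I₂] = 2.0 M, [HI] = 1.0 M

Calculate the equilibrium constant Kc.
K_c = 0.1000

Kc = ([HI]^2) / ([H₂] × [I₂])
   = ((1.0)^2) / ((5.0)·(2.0))
   = 1 / 10 = 0.1000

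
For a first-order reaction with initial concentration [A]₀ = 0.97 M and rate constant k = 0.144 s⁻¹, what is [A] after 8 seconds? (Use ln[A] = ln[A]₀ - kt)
0.3065 M

ln[A] = ln[A]₀ - k·t = ln(0.97) - (0.144)·(8) = -0.0305 - 1.1520 = -1.1825
[A] = e^(-1.1825) = 0.3065 M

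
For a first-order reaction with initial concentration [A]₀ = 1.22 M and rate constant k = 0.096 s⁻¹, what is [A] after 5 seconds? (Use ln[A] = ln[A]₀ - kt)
0.7549 M

ln[A] = ln[A]₀ - k·t = ln(1.22) - (0.096)·(5) = 0.1989 - 0.4800 = -0.2811
[A] = e^(-0.2811) = 0.7549 M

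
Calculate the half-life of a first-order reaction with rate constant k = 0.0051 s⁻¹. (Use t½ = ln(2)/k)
135.91 s

t½ = ln(2)/k = 0.6931/0.0051 = 135.91 s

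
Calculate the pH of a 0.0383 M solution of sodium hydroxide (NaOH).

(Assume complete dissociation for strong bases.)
pH = 12.58

[OH⁻] = 0.0383 M for strong base. pOH = -log[OH⁻] = 1.42, pH = 14 - pOH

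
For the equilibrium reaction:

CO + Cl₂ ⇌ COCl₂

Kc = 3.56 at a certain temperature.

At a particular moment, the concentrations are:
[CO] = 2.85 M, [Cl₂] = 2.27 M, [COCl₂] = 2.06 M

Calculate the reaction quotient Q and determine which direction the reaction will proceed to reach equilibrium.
Q = 0.318, Q < K, reaction proceeds forward (toward products)

Q = ([COCl₂]) / ([CO] × [Cl₂])
  = ((2.06)) / ((2.85)·(2.27)) = 2.06/6.4695 = 0.3184
Since Q = 0.3184 < Kc = 3.56, the reaction proceeds forward (toward products) to reach equilibrium.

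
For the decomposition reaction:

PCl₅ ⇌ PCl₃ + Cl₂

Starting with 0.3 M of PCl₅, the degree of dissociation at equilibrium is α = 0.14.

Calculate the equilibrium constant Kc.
K_c = 0.0068

x = α·[A]₀ = 0.14 × 0.3 = 0.042 M dissociated.
At eq: [PCl₅] = 0.3 − 0.042 = 0.258 M; [PCl₃] = [Cl₂] = x = 0.042 M.
Kc = [PCl₃][Cl₂]/[PCl₅] = (0.042)²/0.258 = 0.006837.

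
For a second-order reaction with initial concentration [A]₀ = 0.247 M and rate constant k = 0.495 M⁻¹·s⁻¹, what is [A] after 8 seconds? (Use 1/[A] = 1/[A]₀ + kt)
0.1249 M

1/[A] = 1/[A]₀ + k·t = 1/0.247 + (0.495)·(8) = 4.0486 + 3.9600 = 8.0086
[A] = 1/8.0086 = 0.1249 M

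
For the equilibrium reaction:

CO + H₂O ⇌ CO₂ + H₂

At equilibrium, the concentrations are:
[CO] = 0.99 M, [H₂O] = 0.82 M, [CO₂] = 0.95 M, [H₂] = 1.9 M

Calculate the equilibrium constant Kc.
K_c = 2.2235

Kc = ([CO₂] × [H₂]) / ([CO] × [H₂O])
   = ((0.95)·(1.9)) / ((0.99)·(0.82))
   = 1.805 / 0.8118 = 2.2235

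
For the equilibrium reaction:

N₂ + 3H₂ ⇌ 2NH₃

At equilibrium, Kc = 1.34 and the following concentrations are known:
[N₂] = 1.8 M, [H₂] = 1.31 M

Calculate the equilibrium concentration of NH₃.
[NH₃] = 2.3286 M

Kc = ([NH₃]^2) / ([N₂] × [H₂]^3) = 1.34
[NH₃]^2 = Kc · (reactant terms)/(other product terms) = 1.34 · 4.0466 / 1 = 5.4224
[NH₃] = (5.4224)^(1/2) = 2.3286 M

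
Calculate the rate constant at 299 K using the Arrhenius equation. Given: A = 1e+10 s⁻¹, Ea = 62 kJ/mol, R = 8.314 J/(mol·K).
1.47e-01 s⁻¹

k = A·exp(-Ea/(R·T)) = 1e+10·exp(-62000/(8.314·299)) = 1e+10·exp(-24.9408) = 1e+10·1.4735e-11 = 1.47e-01 s⁻¹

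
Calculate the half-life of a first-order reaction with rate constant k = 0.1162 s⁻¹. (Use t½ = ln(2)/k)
5.97 s

t½ = ln(2)/k = 0.6931/0.1162 = 5.97 s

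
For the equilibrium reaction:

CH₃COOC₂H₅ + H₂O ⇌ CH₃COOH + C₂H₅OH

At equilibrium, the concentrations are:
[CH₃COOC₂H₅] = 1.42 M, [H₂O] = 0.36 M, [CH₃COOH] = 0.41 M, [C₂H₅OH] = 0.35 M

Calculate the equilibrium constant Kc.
K_c = 0.2807

Kc = ([CH₃COOH] × [C₂H₅OH]) / ([CH₃COOC₂H₅] × [H₂O])
   = ((0.41)·(0.35)) / ((1.42)·(0.36))
   = 0.1435 / 0.5112 = 0.2807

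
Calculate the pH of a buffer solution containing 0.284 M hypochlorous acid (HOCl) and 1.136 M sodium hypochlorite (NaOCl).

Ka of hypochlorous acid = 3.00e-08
pH = 8.12

pKa = -log(3.00e-08) = 7.52. pH = pKa + log([A⁻]/[HA]) = 7.52 + log(1.136/0.284)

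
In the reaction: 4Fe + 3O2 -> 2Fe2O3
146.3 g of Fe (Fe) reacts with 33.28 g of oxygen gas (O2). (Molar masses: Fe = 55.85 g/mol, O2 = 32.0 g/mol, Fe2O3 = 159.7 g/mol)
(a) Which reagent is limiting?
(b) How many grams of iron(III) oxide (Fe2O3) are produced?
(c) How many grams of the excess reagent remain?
(a) O2, (b) 110.7 g, (c) 68.85 g

Moles of Fe = 146.3 g ÷ 55.85 g/mol = 2.61952 mol
Moles of O2 = 33.28 g ÷ 32.0 g/mol = 1.04 mol
Moles ÷ coefficient: Fe: 2.61952/4 = 0.6549, O2: 1.04/3 = 0.3467
(a) O2 has the smaller value, so O2 is the limiting reagent.
(b) Moles of Fe2O3 = 1.04 mol O2 × (2/3) = 0.693333 mol; mass = 0.693333 mol × 159.7 g/mol = 110.7 g
(c) Fe consumed = 1.04 × (4/3) = 1.38667 mol; remaining = 2.61952 − 1.38667 = 1.23285 mol; mass = 1.23285 mol × 55.85 g/mol = 68.85 g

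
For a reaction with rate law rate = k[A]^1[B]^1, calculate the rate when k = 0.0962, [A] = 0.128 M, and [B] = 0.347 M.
0.004273 M/s

rate = k·[A]^1·[B]^1 = 0.0962·(0.128)^1·(0.347)^1 = 0.0962·0.128·0.347 = 0.004273 M/s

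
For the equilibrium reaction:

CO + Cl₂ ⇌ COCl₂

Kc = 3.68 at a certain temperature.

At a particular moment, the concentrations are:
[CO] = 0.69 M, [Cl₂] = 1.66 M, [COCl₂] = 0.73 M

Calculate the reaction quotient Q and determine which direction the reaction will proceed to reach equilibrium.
Q = 0.637, Q < K, reaction proceeds forward (toward products)

Q = ([COCl₂]) / ([CO] × [Cl₂])
  = ((0.73)) / ((0.69)·(1.66)) = 0.73/1.1454 = 0.6373
Since Q = 0.6373 < Kc = 3.68, the reaction proceeds forward (toward products) to reach equilibrium.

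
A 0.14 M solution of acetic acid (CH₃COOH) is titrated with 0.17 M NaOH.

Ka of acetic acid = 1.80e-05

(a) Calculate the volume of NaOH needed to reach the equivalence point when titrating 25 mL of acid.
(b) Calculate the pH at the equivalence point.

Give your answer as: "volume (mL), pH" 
V = 20.6 mL, pH = 8.81

(a) At equivalence: moles acid = moles base.
moles acid = 0.14 × 0.025 = 0.0035 mol; V_NaOH = 0.0035/0.17 = 0.02059 L = 20.6 mL.
(b) At equivalence, all acid → conjugate base A⁻ at [A⁻] = 0.0035/0.04559 = 0.07677 M.
Kb = Kw/Ka = 1.0e-14/1.80e-05 = 5.556e-10; [OH⁻] = √(Kb·[A⁻]) = 6.531e-06; pOH = 5.19; pH = 14 − pOH = 8.81.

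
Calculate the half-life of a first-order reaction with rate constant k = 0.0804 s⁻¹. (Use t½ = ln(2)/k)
8.62 s

t½ = ln(2)/k = 0.6931/0.0804 = 8.62 s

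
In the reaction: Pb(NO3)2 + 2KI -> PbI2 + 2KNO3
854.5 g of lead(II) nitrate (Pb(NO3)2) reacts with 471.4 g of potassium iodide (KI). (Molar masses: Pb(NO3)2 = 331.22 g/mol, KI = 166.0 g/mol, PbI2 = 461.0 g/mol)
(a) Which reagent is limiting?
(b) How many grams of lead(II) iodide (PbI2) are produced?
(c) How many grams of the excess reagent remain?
(a) KI, (b) 654.6 g, (c) 384.2 g

Moles of Pb(NO3)2 = 854.5 g ÷ 331.22 g/mol = 2.57986 mol
Moles of KI = 471.4 g ÷ 166.0 g/mol = 2.83976 mol
Moles ÷ coefficient: Pb(NO3)2: 2.57986/1 = 2.58, KI: 2.83976/2 = 1.42
(a) KI has the smaller value, so KI is the limiting reagent.
(b) Moles of PbI2 = 2.83976 mol KI × (1/2) = 1.41988 mol; mass = 1.41988 mol × 461.0 g/mol = 654.6 g
(c) Pb(NO3)2 consumed = 2.83976 × (1/2) = 1.41988 mol; remaining = 2.57986 − 1.41988 = 1.15998 mol; mass = 1.15998 mol × 331.22 g/mol = 384.2 g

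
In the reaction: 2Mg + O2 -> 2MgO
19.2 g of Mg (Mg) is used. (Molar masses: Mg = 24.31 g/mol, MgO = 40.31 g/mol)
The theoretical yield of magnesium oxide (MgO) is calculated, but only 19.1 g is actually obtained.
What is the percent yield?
Moles of Mg = 19.2 g ÷ 24.31 g/mol = 0.789798 mol
Mole ratio: 2 mol MgO / 2 mol Mg
Moles of MgO = 0.789798 × (2/2) = 0.789798 mol
Theoretical yield = 0.789798 mol × 40.31 g/mol = 31.837 g
Actual yield = 19.1 g
Percent yield = (19.1 / 31.837) × 100% = 60.0%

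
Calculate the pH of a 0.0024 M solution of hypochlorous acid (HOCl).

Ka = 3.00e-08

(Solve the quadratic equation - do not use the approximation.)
pH = 5.07

x² + Ka×x - Ka×C = 0. Using quadratic formula: [H⁺] = 8.4703e-06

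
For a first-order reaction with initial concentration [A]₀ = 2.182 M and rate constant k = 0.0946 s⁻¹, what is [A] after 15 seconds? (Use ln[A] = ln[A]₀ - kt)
0.5279 M

ln[A] = ln[A]₀ - k·t = ln(2.182) - (0.0946)·(15) = 0.7802 - 1.4190 = -0.6388
[A] = e^(-0.6388) = 0.5279 M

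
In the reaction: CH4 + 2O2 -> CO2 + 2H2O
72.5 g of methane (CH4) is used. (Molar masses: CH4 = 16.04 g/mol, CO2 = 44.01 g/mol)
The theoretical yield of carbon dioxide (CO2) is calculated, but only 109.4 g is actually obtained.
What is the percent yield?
Moles of CH4 = 72.5 g ÷ 16.04 g/mol = 4.51995 mol
Mole ratio: 1 mol CO2 / 1 mol CH4
Moles of CO2 = 4.51995 × (1/1) = 4.51995 mol
Theoretical yield = 4.51995 mol × 44.01 g/mol = 198.92 g
Actual yield = 109.4 g
Percent yield = (109.4 / 198.92) × 100% = 55.0%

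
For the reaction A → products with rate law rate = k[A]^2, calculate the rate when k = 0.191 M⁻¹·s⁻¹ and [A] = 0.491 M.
0.04605 M/s

rate = k·[A]^2 = 0.191·(0.491)^2 = 0.191·0.241081 = 0.04605 M/s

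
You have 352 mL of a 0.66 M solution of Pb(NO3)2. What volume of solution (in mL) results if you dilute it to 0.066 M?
Using M₁V₁ = M₂V₂:
0.66 × 352 = 0.066 × V₂
V₂ = (0.66 × 352) / 0.066 = 3520 mL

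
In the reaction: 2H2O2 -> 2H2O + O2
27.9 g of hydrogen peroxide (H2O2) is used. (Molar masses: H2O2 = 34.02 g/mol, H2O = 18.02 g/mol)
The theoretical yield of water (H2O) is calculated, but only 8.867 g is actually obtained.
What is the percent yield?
Moles of H2O2 = 27.9 g ÷ 34.02 g/mol = 0.820106 mol
Mole ratio: 2 mol H2O / 2 mol H2O2
Moles of H2O = 0.820106 × (2/2) = 0.820106 mol
Theoretical yield = 0.820106 mol × 18.02 g/mol = 14.778 g
Actual yield = 8.867 g
Percent yield = (8.867 / 14.778) × 100% = 60.0%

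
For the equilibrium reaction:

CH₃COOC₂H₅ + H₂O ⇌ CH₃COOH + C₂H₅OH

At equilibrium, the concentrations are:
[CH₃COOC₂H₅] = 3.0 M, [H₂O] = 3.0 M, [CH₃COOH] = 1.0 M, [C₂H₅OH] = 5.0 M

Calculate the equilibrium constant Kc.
K_c = 0.5556

Kc = ([CH₃COOH] × [C₂H₅OH]) / ([CH₃COOC₂H₅] × [H₂O])
   = ((1.0)·(5.0)) / ((3.0)·(3.0))
   = 5 / 9 = 0.5556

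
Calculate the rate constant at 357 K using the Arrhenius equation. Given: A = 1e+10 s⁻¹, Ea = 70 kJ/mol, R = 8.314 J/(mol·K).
5.72e-01 s⁻¹

k = A·exp(-Ea/(R·T)) = 1e+10·exp(-70000/(8.314·357)) = 1e+10·exp(-23.5841) = 1e+10·5.7219e-11 = 5.72e-01 s⁻¹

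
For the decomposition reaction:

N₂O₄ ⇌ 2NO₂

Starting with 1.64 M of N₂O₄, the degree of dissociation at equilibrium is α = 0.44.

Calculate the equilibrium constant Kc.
K_c = 2.2679

x = α·[A]₀ = 0.44 × 1.64 = 0.7216 M dissociated.
At eq: [N₂O₄] = 1.64 − 0.7216 = 0.9184 M; [NO₂] = 2x = 1.443 M.
Kc = [NO₂]²/[N₂O₄] = (1.443)²/0.9184 = 2.268.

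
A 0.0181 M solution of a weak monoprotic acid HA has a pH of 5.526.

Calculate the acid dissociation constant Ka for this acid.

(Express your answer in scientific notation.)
K_a = 4.90e-10

[H⁺] = 10^(−pH) = 10^(−5.526) = 2.979e-06 M. For HA ⇌ H⁺ + A⁻, Ka = x²/(C − x) = (2.979e-06)²/(0.0181 − 2.979e-06) = 4.90e-10.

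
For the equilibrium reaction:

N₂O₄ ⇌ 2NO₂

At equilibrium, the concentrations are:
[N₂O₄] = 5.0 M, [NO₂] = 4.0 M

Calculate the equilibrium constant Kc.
K_c = 3.2000

Kc = ([NO₂]^2) / ([N₂O₄])
   = ((4.0)^2) / ((5.0))
   = 16 / 5 = 3.2000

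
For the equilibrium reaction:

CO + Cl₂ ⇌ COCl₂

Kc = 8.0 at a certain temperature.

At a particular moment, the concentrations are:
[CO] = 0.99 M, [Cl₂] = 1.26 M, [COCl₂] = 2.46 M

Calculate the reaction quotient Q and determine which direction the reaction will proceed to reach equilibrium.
Q = 1.972, Q < K, reaction proceeds forward (toward products)

Q = ([COCl₂]) / ([CO] × [Cl₂])
  = ((2.46)) / ((0.99)·(1.26)) = 2.46/1.2474 = 1.972
Since Q = 1.972 < Kc = 8.0, the reaction proceeds forward (toward products) to reach equilibrium.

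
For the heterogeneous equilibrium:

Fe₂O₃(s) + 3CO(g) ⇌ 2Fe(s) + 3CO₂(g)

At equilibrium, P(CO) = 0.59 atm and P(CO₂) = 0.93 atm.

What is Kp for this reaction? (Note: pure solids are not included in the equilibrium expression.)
K_p = 3.916

Solids (Fe₂O₃, Fe) are excluded.
Kp = P(CO₂)³/P(CO)³ = (0.93)³/(0.59)³ = 0.8044/0.2054 = 3.916.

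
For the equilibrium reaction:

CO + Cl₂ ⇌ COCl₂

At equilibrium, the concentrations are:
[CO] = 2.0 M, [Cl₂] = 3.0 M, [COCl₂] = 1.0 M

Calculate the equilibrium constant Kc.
K_c = 0.1667

Kc = ([COCl₂]) / ([CO] × [Cl₂])
   = ((1.0)) / ((2.0)·(3.0))
   = 1 / 6 = 0.1667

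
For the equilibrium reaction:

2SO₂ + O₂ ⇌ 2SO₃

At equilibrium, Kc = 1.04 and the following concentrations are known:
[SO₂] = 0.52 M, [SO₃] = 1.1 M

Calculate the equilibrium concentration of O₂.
[O₂] = 4.3027 M

Kc = ([SO₃]^2) / ([SO₂]^2 × [O₂]) = 1.04
[O₂]^1 = (product terms)/(Kc · other reactant terms) = 1.21 / (1.04 · 0.2704) = 4.3027
[O₂] = 4.3027 M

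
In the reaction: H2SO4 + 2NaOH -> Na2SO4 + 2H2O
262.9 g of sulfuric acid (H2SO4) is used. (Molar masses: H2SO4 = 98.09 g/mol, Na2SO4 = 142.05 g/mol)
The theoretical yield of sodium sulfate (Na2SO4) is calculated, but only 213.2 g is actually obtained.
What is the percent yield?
Moles of H2SO4 = 262.9 g ÷ 98.09 g/mol = 2.68019 mol
Mole ratio: 1 mol Na2SO4 / 1 mol H2SO4
Moles of Na2SO4 = 2.68019 × (1/1) = 2.68019 mol
Theoretical yield = 2.68019 mol × 142.05 g/mol = 380.72 g
Actual yield = 213.2 g
Percent yield = (213.2 / 380.72) × 100% = 56.0%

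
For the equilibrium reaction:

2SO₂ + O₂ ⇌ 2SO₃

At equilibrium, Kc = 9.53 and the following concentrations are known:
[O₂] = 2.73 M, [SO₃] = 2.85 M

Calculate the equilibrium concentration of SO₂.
[SO₂] = 0.5587 M

Kc = ([SO₃]^2) / ([SO₂]^2 × [O₂]) = 9.53
[SO₂]^2 = (product terms)/(Kc · other reactant terms) = 8.1225 / (9.53 · 2.73) = 0.3122
[SO₂] = (0.3122)^(1/2) = 0.5587 M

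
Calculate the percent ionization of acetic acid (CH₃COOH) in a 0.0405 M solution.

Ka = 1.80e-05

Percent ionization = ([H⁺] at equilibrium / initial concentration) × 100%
Percent ionization = 2.09%

Let x = [H⁺]. Ka = x²/(C - x) ⇒ x² + (1.80e-05)x - (1.80e-05)(0.0405) = 0. x = 8.4486e-04. Percent = (8.4486e-04/0.0405) × 100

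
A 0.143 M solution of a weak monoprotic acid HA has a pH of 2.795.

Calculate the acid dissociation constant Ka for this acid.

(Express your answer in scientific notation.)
K_a = 1.82e-05

[H⁺] = 10^(−pH) = 10^(−2.795) = 1.603e-03 M. For HA ⇌ H⁺ + A⁻, Ka = x²/(C − x) = (1.603e-03)²/(0.143 − 1.603e-03) = 1.82e-05.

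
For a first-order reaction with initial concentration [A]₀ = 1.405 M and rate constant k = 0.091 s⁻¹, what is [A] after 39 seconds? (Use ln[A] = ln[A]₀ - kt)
0.0404 M

ln[A] = ln[A]₀ - k·t = ln(1.405) - (0.091)·(39) = 0.3400 - 3.5490 = -3.2090
[A] = e^(-3.2090) = 0.0404 M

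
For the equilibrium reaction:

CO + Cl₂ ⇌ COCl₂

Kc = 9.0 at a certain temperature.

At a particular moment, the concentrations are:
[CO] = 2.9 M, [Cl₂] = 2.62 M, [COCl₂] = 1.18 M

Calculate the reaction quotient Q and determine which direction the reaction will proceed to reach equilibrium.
Q = 0.155, Q < K, reaction proceeds forward (toward products)

Q = ([COCl₂]) / ([CO] × [Cl₂])
  = ((1.18)) / ((2.9)·(2.62)) = 1.18/7.598 = 0.1553
Since Q = 0.1553 < Kc = 9.0, the reaction proceeds forward (toward products) to reach equilibrium.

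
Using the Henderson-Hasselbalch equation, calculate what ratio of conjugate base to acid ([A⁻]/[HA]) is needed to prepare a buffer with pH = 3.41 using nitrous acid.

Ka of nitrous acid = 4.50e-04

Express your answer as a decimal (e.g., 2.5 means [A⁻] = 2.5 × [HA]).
[A⁻]/[HA] = 1.157

pKa = −log(4.50e-04) = 3.3468. pH = pKa + log([A⁻]/[HA]). 3.41 = 3.3468 + log(ratio). log(ratio) = 3.41 − 3.3468 = 0.0632. ratio = 10^(0.0632) = 1.157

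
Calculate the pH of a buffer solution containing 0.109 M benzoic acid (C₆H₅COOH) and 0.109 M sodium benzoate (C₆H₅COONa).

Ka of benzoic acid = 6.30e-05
pH = 4.20

pKa = -log(6.30e-05) = 4.20. pH = pKa + log([A⁻]/[HA]) = 4.20 + log(0.109/0.109)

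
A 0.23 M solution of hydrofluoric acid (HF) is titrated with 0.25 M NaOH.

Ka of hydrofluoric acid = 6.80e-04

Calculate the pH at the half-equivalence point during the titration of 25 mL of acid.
pH = pKa = 3.17

At the half-equivalence point, [HA] = [A⁻], so by Henderson–Hasselbalch pH = pKa + log(1) = pKa.
pKa = −log(6.80e-04) = 3.17.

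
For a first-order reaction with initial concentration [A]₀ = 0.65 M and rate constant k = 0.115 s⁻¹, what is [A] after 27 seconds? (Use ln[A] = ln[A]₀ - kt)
0.0291 M

ln[A] = ln[A]₀ - k·t = ln(0.65) - (0.115)·(27) = -0.4308 - 3.1050 = -3.5358
[A] = e^(-3.5358) = 0.0291 M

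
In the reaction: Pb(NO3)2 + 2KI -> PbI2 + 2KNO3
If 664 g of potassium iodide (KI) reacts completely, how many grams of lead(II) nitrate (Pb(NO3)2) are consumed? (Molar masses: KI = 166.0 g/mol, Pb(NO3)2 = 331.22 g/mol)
Moles of KI = 664 g ÷ 166.0 g/mol = 4 mol
Mole ratio: 1 mol Pb(NO3)2 / 2 mol KI
Moles of Pb(NO3)2 = 4 × (1/2) = 2 mol
Mass of Pb(NO3)2 = 2 mol × 331.22 g/mol = 662.4 g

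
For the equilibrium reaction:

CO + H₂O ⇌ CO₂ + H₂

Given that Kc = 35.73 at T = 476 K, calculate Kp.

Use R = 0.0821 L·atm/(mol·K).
K_p = 35.7300

Δn = (moles gaseous products) − (moles gaseous reactants) = 0
T = 476 K; RT = 0.0821 × 476 = 39.0796
Kp = Kc·(RT)^Δn = 35.73 × (39.0796)^0 = 35.73 × 1 = 35.7300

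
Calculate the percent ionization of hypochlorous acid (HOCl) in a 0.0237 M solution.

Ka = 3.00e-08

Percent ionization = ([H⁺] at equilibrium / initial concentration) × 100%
Percent ionization = 0.112%

Let x = [H⁺]. Ka = x²/(C - x) ⇒ x² + (3.00e-08)x - (3.00e-08)(0.0237) = 0. x = 2.6650e-05. Percent = (2.6650e-05/0.0237) × 100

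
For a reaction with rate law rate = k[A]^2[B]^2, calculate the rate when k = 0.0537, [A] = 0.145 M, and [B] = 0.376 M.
0.0001596 M/s

rate = k·[A]^2·[B]^2 = 0.0537·(0.145)^2·(0.376)^2 = 0.0537·0.021025·0.141376 = 0.0001596 M/s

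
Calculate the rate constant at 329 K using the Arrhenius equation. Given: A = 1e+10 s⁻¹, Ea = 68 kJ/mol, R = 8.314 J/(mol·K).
1.60e-01 s⁻¹

k = A·exp(-Ea/(R·T)) = 1e+10·exp(-68000/(8.314·329)) = 1e+10·exp(-24.8601) = 1e+10·1.5973e-11 = 1.60e-01 s⁻¹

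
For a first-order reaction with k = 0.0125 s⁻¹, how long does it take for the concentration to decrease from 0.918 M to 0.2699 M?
97.93 s

From ln[A] = ln[A]₀ - k·t: t = ln([A]₀/[A])/k = ln(0.918/0.2699)/0.0125 = ln(3.4013)/0.0125 = 1.2241/0.0125 = 97.93 s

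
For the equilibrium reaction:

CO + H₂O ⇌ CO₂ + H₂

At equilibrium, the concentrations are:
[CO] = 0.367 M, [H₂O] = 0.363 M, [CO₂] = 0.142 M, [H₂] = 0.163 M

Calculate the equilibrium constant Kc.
K_c = 0.1737

Kc = ([CO₂] × [H₂]) / ([CO] × [H₂O])
   = ((0.142)·(0.163)) / ((0.367)·(0.363))
   = 0.023146 / 0.13322 = 0.1737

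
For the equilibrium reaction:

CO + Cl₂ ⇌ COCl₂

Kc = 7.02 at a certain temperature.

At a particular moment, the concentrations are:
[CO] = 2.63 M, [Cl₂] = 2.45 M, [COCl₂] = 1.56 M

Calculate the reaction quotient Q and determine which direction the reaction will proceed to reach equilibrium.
Q = 0.242, Q < K, reaction proceeds forward (toward products)

Q = ([COCl₂]) / ([CO] × [Cl₂])
  = ((1.56)) / ((2.63)·(2.45)) = 1.56/6.4435 = 0.2421
Since Q = 0.2421 < Kc = 7.02, the reaction proceeds forward (toward products) to reach equilibrium.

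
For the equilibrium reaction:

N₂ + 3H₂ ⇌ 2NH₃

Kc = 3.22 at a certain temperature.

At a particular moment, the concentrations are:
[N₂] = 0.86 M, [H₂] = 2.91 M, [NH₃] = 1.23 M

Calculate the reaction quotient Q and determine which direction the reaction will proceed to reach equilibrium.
Q = 0.071, Q < K, reaction proceeds forward (toward products)

Q = ([NH₃]^2) / ([N₂] × [H₂]^3)
  = ((1.23)^2) / ((0.86)·(2.91)^3) = 1.5129/21.192 = 0.07139
Since Q = 0.07139 < Kc = 3.22, the reaction proceeds forward (toward products) to reach equilibrium.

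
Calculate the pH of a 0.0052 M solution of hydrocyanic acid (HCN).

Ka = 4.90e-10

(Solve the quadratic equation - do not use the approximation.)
pH = 5.80

x² + Ka×x - Ka×C = 0. Using quadratic formula: [H⁺] = 1.5960e-06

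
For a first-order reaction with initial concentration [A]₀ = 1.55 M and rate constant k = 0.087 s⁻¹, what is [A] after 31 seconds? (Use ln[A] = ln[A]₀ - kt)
0.1045 M

ln[A] = ln[A]₀ - k·t = ln(1.55) - (0.087)·(31) = 0.4383 - 2.6970 = -2.2587
[A] = e^(-2.2587) = 0.1045 M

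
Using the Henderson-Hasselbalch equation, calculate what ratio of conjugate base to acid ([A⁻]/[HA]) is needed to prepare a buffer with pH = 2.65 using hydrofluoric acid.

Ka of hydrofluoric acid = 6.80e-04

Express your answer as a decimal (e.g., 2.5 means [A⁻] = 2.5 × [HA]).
[A⁻]/[HA] = 0.304

pKa = −log(6.80e-04) = 3.1675. pH = pKa + log([A⁻]/[HA]). 2.65 = 3.1675 + log(ratio). log(ratio) = 2.65 − 3.1675 = -0.5175. ratio = 10^(-0.5175) = 0.304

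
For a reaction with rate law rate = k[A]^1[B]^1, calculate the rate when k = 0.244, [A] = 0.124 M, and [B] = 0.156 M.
0.00472 M/s

rate = k·[A]^1·[B]^1 = 0.244·(0.124)^1·(0.156)^1 = 0.244·0.124·0.156 = 0.00472 M/s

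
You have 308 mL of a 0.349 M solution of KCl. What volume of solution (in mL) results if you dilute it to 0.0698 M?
Using M₁V₁ = M₂V₂:
0.349 × 308 = 0.0698 × V₂
V₂ = (0.349 × 308) / 0.0698 = 1540 mL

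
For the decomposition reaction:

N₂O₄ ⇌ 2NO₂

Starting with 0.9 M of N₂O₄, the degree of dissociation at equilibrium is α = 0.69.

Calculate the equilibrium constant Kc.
K_c = 5.5289

x = α·[A]₀ = 0.69 × 0.9 = 0.621 M dissociated.
At eq: [N₂O₄] = 0.9 − 0.621 = 0.279 M; [NO₂] = 2x = 1.242 M.
Kc = [NO₂]²/[N₂O₄] = (1.242)²/0.279 = 5.529.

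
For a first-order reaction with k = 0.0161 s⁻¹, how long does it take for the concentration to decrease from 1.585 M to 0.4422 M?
79.29 s

From ln[A] = ln[A]₀ - k·t: t = ln([A]₀/[A])/k = ln(1.585/0.4422)/0.0161 = ln(3.5844)/0.0161 = 1.2766/0.0161 = 79.29 s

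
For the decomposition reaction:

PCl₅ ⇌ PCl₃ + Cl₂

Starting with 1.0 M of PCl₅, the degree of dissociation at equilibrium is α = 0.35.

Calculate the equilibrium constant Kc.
K_c = 0.1885

x = α·[A]₀ = 0.35 × 1.0 = 0.35 M dissociated.
At eq: [PCl₅] = 1.0 − 0.35 = 0.65 M; [PCl₃] = [Cl₂] = x = 0.35 M.
Kc = [PCl₃][Cl₂]/[PCl₅] = (0.35)²/0.65 = 0.1885.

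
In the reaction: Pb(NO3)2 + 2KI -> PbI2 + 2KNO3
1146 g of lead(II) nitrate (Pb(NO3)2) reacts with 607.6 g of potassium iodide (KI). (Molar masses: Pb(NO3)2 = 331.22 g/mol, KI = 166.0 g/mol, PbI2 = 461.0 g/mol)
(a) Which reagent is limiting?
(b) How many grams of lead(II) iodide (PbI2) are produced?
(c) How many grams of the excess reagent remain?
(a) KI, (b) 843.7 g, (c) 539.8 g

Moles of Pb(NO3)2 = 1146 g ÷ 331.22 g/mol = 3.45994 mol
Moles of KI = 607.6 g ÷ 166.0 g/mol = 3.66024 mol
Moles ÷ coefficient: Pb(NO3)2: 3.45994/1 = 3.46, KI: 3.66024/2 = 1.83
(a) KI has the smaller value, so KI is the limiting reagent.
(b) Moles of PbI2 = 3.66024 mol KI × (1/2) = 1.83012 mol; mass = 1.83012 mol × 461.0 g/mol = 843.7 g
(c) Pb(NO3)2 consumed = 3.66024 × (1/2) = 1.83012 mol; remaining = 3.45994 − 1.83012 = 1.62982 mol; mass = 1.62982 mol × 331.22 g/mol = 539.8 g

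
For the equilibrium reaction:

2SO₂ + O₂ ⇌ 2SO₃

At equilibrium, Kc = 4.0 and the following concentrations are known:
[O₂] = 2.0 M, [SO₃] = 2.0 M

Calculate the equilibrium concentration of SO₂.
[SO₂] = 0.7071 M

Kc = ([SO₃]^2) / ([SO₂]^2 × [O₂]) = 4.0
[SO₂]^2 = (product terms)/(Kc · other reactant terms) = 4 / (4.0 · 2) = 0.5
[SO₂] = (0.5)^(1/2) = 0.7071 M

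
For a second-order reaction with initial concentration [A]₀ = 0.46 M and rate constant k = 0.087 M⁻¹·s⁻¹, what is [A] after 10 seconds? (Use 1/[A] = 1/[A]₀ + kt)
0.3285 M

1/[A] = 1/[A]₀ + k·t = 1/0.46 + (0.087)·(10) = 2.1739 + 0.8700 = 3.0439
[A] = 1/3.0439 = 0.3285 M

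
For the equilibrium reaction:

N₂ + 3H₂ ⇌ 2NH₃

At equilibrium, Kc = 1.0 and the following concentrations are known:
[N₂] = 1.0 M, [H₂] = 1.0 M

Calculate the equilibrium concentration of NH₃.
[NH₃] = 1.0000 M

Kc = ([NH₃]^2) / ([N₂] × [H₂]^3) = 1.0
[NH₃]^2 = Kc · (reactant terms)/(other product terms) = 1.0 · 1 / 1 = 1
[NH₃] = (1)^(1/2) = 1.0000 M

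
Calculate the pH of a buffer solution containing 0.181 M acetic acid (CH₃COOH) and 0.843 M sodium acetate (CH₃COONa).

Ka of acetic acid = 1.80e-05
pH = 5.41

pKa = -log(1.80e-05) = 4.74. pH = pKa + log([A⁻]/[HA]) = 4.74 + log(0.843/0.181)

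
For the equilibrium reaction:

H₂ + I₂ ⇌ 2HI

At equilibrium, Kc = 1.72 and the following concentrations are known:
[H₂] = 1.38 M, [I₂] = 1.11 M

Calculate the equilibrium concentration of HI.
[HI] = 1.6232 M

Kc = ([HI]^2) / ([H₂] × [I₂]) = 1.72
[HI]^2 = Kc · (reactant terms)/(other product terms) = 1.72 · 1.5318 / 1 = 2.6347
[HI] = (2.6347)^(1/2) = 1.6232 M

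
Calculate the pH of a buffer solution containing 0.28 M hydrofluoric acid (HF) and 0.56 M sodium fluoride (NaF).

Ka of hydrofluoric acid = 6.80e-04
pH = 3.47

pKa = -log(6.80e-04) = 3.17. pH = pKa + log([A⁻]/[HA]) = 3.17 + log(0.56/0.28)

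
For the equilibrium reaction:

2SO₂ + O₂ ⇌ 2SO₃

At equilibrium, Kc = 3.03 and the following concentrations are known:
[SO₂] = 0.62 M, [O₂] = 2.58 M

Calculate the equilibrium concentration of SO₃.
[SO₃] = 1.7335 M

Kc = ([SO₃]^2) / ([SO₂]^2 × [O₂]) = 3.03
[SO₃]^2 = Kc · (reactant terms)/(other product terms) = 3.03 · 0.99175 / 1 = 3.005
[SO₃] = (3.005)^(1/2) = 1.7335 M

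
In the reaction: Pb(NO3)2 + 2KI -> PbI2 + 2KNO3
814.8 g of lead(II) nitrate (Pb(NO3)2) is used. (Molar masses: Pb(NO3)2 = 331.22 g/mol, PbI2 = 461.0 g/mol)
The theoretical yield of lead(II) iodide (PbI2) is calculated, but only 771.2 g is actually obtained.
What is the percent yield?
Moles of Pb(NO3)2 = 814.8 g ÷ 331.22 g/mol = 2.46 mol
Mole ratio: 1 mol PbI2 / 1 mol Pb(NO3)2
Moles of PbI2 = 2.46 × (1/1) = 2.46 mol
Theoretical yield = 2.46 mol × 461.0 g/mol = 1134.1 g
Actual yield = 771.2 g
Percent yield = (771.2 / 1134.1) × 100% = 68.0%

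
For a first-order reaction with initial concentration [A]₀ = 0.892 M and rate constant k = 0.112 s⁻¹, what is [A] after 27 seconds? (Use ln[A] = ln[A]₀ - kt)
0.0434 M

ln[A] = ln[A]₀ - k·t = ln(0.892) - (0.112)·(27) = -0.1143 - 3.0240 = -3.1383
[A] = e^(-3.1383) = 0.0434 M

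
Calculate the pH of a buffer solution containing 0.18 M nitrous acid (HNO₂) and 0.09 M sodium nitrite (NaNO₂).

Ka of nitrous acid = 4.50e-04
pH = 3.05

pKa = -log(4.50e-04) = 3.35. pH = pKa + log([A⁻]/[HA]) = 3.35 + log(0.09/0.18)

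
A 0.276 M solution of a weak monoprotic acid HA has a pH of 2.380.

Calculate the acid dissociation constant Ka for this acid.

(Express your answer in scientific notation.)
K_a = 6.39e-05

[H⁺] = 10^(−pH) = 10^(−2.380) = 4.169e-03 M. For HA ⇌ H⁺ + A⁻, Ka = x²/(C − x) = (4.169e-03)²/(0.276 − 4.169e-03) = 6.39e-05.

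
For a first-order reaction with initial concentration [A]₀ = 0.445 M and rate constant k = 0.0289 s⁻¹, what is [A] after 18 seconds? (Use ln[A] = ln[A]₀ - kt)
0.2645 M

ln[A] = ln[A]₀ - k·t = ln(0.445) - (0.0289)·(18) = -0.8097 - 0.5202 = -1.3299
[A] = e^(-1.3299) = 0.2645 M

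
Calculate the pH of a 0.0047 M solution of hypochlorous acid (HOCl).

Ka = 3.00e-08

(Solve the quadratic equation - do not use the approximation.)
pH = 4.93

x² + Ka×x - Ka×C = 0. Using quadratic formula: [H⁺] = 1.1859e-05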